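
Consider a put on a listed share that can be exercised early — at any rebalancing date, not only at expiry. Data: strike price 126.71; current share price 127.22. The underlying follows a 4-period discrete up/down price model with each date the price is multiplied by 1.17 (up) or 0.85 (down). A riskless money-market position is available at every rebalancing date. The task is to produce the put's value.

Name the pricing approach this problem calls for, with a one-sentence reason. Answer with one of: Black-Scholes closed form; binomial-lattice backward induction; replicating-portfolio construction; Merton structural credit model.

Key observation: early exercise of the strike-126.71 put must be checked at each of the 4 dates (spot 127.22), which forces a node-by-node comparison of intrinsic and continuation value backward from expiry.

framework: binomial-lattice backward induction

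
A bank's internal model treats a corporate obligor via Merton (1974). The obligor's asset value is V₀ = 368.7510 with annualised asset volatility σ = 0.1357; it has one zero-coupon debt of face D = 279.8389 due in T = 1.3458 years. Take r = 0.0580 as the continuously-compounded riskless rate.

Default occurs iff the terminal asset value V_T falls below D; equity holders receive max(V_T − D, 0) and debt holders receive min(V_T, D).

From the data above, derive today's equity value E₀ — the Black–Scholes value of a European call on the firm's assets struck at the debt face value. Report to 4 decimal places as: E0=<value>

With assets at 368.7510 and a single debt payment of 279.8389 at 1.3458 years:
d₁ = [ln(V₀/D) + (r + σ²/2)T] / (σ√T)
   = [ln(368.7510/279.8389) + (0.0580 + 0.5·0.1357²)·1.3458] / (0.1357·√1.3458)
   = [0.275908 + 0.090448] / 0.157424 = 2.327191
d₂ = d₁ − σ√T = 2.327191 − 0.157424 = 2.169768
N(d₁) = 0.990022,  N(d₂) = 0.984988,  e^(−rT) = 0.924912
E₀ = V₀·N(d₁) − D·e^(−rT)·N(d₂)
   = 368.7510·0.990022 − 279.8389·0.924912·0.984988 = 110.130903

E0=110.1309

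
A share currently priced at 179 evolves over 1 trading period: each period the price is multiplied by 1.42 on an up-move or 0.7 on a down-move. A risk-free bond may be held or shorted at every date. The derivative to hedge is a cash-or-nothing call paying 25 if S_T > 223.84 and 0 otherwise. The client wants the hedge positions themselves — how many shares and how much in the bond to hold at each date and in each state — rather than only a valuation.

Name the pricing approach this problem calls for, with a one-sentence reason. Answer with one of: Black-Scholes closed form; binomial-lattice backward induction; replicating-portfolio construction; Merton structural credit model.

framework: replicating-portfolio construction

Key observation: the task asks for the hedge itself — share and bond holdings at every node of the 1-period tree on spot 179 with factors 1.42/0.7 — which is exactly what the replicating-portfolio construction produces.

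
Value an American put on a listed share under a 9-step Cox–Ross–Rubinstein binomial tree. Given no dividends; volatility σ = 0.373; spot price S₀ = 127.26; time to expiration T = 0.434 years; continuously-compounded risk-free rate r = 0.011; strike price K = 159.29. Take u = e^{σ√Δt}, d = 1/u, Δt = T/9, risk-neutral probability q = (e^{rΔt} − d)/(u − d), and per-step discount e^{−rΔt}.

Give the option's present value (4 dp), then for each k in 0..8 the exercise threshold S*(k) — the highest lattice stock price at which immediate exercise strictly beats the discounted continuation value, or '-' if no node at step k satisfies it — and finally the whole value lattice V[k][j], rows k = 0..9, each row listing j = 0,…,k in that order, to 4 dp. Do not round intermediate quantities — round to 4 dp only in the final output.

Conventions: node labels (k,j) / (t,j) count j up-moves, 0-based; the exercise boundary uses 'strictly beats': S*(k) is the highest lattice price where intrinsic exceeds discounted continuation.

Δt=0.04822, u=1.08536, d=0.92136, q=0.48277, disc=e^(-rΔt)=0.99947
k=9 terminal: V=max(K-S,0) → 98.4012 87.5629 74.7955 59.7555 42.0383 21.1674 0.0000 0.0000 0.0000 0.0000
k=8: j=0 S=66.0861 intr=93.2039 cont=93.1194 V=93.2039[EX]; j=1 S=77.8495 intr=81.4405 cont=81.3560 V=81.4405[EX]; j=2 S=91.7067 intr=67.5833 cont=67.4988 V=67.5833[EX]; j=3 S=108.0305 intr=51.2595 cont=51.1750 V=51.2595[EX]; j=4 S=127.2600 intr=32.0300 cont=31.9455 V=32.0300[EX]; j=5 S=149.9123 intr=9.3777 cont=10.9426 V=10.9426[hold]; j=6 S=176.5967 intr=0.0000 cont=0.0000 V=0.0000[hold]; j=7 S=208.0310 intr=0.0000 cont=0.0000 V=0.0000[hold]; j=8 S=245.0606 intr=0.0000 cont=0.0000 V=0.0000[hold]  S*(8)=127.2600
k=7: j=0 S=71.7271 intr=87.5629 cont=87.4785 V=87.5629[EX]; j=1 S=84.4945 intr=74.7955 cont=74.7110 V=74.7955[EX]; j=2 S=99.5345 intr=59.7555 cont=59.6710 V=59.7555[EX]; j=3 S=117.2517 intr=42.0383 cont=41.9538 V=42.0383[EX]; j=4 S=138.1226 intr=21.1674 cont=21.8381 V=21.8381[hold]; j=5 S=162.7084 intr=0.0000 cont=5.6569 V=5.6569[hold]; j=6 S=191.6705 intr=0.0000 cont=0.0000 V=0.0000[hold]; j=7 S=225.7880 intr=0.0000 cont=0.0000 V=0.0000[hold]  S*(7)=117.2517
k=6: j=0 S=77.8495 intr=81.4405 cont=81.3560 V=81.4405[EX]; j=1 S=91.7067 intr=67.5833 cont=67.4988 V=67.5833[EX]; j=2 S=108.0305 intr=51.2595 cont=51.1750 V=51.2595[EX]; j=3 S=127.2600 intr=32.0300 cont=32.2691 V=32.2691[hold]; j=4 S=149.9123 intr=9.3777 cont=14.0188 V=14.0188[hold]; j=5 S=176.5967 intr=0.0000 cont=2.9244 V=2.9244[hold]; j=6 S=208.0310 intr=0.0000 cont=0.0000 V=0.0000[hold]  S*(6)=108.0305
k=5: j=0 S=84.4945 intr=74.7955 cont=74.7110 V=74.7955[EX]; j=1 S=99.5345 intr=59.7555 cont=59.6710 V=59.7555[EX]; j=2 S=117.2517 intr=42.0383 cont=42.0692 V=42.0692[hold]; j=3 S=138.1226 intr=21.1674 cont=23.4460 V=23.4460[hold]; j=4 S=162.7084 intr=0.0000 cont=8.6582 V=8.6582[hold]; j=5 S=191.6705 intr=0.0000 cont=1.5118 V=1.5118[hold]  S*(5)=99.5345
k=4: j=0 S=91.7067 intr=67.5833 cont=67.4988 V=67.5833[EX]; j=1 S=108.0305 intr=51.2595 cont=51.1899 V=51.2595[EX]; j=2 S=127.2600 intr=32.0300 cont=33.0609 V=33.0609[hold]; j=3 S=149.9123 intr=9.3777 cont=16.2982 V=16.2982[hold]; j=4 S=176.5967 intr=0.0000 cont=5.2053 V=5.2053[hold]  S*(4)=108.0305
k=3: j=0 S=99.5345 intr=59.7555 cont=59.6710 V=59.7555[EX]; j=1 S=117.2517 intr=42.0383 cont=42.4513 V=42.4513[hold]; j=2 S=138.1226 intr=21.1674 cont=24.9552 V=24.9552[hold]; j=3 S=162.7084 intr=0.0000 cont=10.9371 V=10.9371[hold]  S*(3)=99.5345
k=2: j=0 S=108.0305 intr=51.2595 cont=51.3743 V=51.3743[hold]; j=1 S=127.2600 intr=32.0300 cont=33.9867 V=33.9867[hold]; j=2 S=149.9123 intr=9.3777 cont=18.1781 V=18.1781[hold]  S*(2)=-
k=1: j=0 S=117.2517 intr=42.0383 cont=42.9573 V=42.9573[hold]; j=1 S=138.1226 intr=21.1674 cont=26.3408 V=26.3408[hold]  S*(1)=-
k=0: j=0 S=127.2600 intr=32.0300 cont=34.9168 V=34.9168[hold]  S*(0)=-

price = 34.9168
boundary = - - - 99.5345 108.0305 99.5345 108.0305 117.2517 127.2600
tree:
34.9168
42.9573 26.3408
51.3743 33.9867 18.1781
59.7555 42.4513 24.9552 10.9371
67.5833 51.2595 33.0609 16.2982 5.2053
74.7955 59.7555 42.0692 23.4460 8.6582 1.5118
81.4405 67.5833 51.2595 32.2691 14.0188 2.9244 0.0000
87.5629 74.7955 59.7555 42.0383 21.8381 5.6569 0.0000 0.0000
93.2039 81.4405 67.5833 51.2595 32.0300 10.9426 0.0000 0.0000 0.0000
98.4012 87.5629 74.7955 59.7555 42.0383 21.1674 0.0000 0.0000 0.0000 0.0000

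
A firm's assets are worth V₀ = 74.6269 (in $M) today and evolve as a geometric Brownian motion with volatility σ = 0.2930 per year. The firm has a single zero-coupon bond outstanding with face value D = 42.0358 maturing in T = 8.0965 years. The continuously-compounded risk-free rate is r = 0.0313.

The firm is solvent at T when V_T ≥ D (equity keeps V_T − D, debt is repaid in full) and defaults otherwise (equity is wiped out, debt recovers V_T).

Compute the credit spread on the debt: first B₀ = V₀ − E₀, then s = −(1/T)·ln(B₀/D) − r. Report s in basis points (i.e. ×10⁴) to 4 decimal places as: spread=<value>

spread=131.3550

Apply the equity-as-call identities (strike 42.0358, horizon 8.0965 years):
d₁ = [ln(V₀/D) + (r + σ²/2)T] / (σ√T)
   = [ln(74.6269/42.0358) + (0.0313 + 0.5·0.2930²)·8.0965] / (0.2930·√8.0965)
   = [0.573979 + 0.600959] / 0.833712 = 1.409285
d₂ = d₁ − σ√T = 1.409285 − 0.833712 = 0.575572
N(d₁) = 0.920624,  N(d₂) = 0.717548,  e^(−rT) = 0.776141
E₀ = V₀·N(d₁) − D·e^(−rT)·N(d₂)
   = 74.6269·0.920624 − 42.0358·0.776141·0.717548 = 45.292832
B₀ = V₀ − E₀ = 74.6269 − 45.292832 = 29.334068
spread = −(1/T)·ln(B₀/D) − r = −(1/8.0965)·ln(29.334068/42.0358) − 0.0313 = 0.01313550
in basis points: 0.01313550 × 10⁴ = 131.3550 bp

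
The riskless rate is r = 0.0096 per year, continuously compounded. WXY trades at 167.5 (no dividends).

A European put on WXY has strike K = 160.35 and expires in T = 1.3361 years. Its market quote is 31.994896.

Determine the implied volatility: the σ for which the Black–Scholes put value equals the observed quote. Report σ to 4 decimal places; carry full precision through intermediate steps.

At σ = 0.4913 the Black–Scholes value reproduces the quote:
σ√T = 0.4913·√1.3361 = 0.567893
d₁ = (ln(S/K) + (r+σ²/2)T) / (σ√T) = (ln(167.5/160.35) + (0.0096+0.4913²/2)·1.3361) / 0.567893 = (0.043624 + 0.174078) / 0.567893 = 0.383351
d₂ = d₁ − σ√T = 0.383351 − 0.567893 = -0.184542
e^{−rT} = 0.987255
N(−d₁) = 0.350730,  N(−d₂) = 0.573206
V = K·e^{−rT}·N(−d₂) − S·N(−d₁) = 90.742153 − 58.747257 = 31.994896 (equal to the quote); since ∂V/∂σ > 0 for all σ, the implied volatility is unique

sigma = 0.4913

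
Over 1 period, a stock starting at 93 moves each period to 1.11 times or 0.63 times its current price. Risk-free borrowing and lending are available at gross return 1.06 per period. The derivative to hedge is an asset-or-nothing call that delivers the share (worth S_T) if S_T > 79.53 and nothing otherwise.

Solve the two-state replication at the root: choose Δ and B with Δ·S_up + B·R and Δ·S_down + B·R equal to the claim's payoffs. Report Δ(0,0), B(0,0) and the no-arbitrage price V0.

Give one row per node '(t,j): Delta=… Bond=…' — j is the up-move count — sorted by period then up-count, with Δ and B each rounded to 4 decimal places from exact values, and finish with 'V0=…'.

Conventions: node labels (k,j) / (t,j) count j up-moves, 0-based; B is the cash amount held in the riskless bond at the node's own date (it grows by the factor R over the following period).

(0,0): Delta=2.3125 Bond=-127.8202
V0=87.2423

No-arbitrage ⇒ martingale measure with p* = (R−d)/(u−d) = 0.8958.
Payoffs at expiry: V(1,0)=0.0000, V(1,1)=103.2300
(0,0): S=93.0000. Δ = (V_up−V_dn)/(S_up−S_dn) = (103.2300−0.0000)/(103.2300−58.5900) = 2.3125. V = [p*·103.2300 + (1−p*)·0.0000]/1.06 = 87.2423. B = V − Δ·S = -127.8202.
Check: Δ(0,0)·S0 + B(0,0) = 87.2423 = V0.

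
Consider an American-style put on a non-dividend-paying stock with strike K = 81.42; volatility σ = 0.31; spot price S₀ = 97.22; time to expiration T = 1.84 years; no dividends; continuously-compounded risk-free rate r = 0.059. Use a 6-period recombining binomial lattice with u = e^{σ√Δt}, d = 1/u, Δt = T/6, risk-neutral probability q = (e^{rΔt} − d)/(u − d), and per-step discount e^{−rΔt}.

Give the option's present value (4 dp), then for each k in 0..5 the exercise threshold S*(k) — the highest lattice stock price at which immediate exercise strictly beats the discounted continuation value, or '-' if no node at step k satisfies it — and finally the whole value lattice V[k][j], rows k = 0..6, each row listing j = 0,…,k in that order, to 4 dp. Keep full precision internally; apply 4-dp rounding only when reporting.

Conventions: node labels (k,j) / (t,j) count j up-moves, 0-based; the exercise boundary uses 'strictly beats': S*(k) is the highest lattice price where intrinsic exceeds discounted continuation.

price = 5.9838
boundary = - - - 58.0884 48.9253 58.0884
tree:
5.9838
9.7438 2.5869
15.3772 4.6823 0.6672
23.3316 8.2884 1.3867 0.0000
32.4947 14.2263 2.8823 0.0000 0.0000
40.2123 23.3316 5.9910 0.0000 0.0000 0.0000
46.7125 32.4947 12.4525 0.0000 0.0000 0.0000 0.0000

Δt=0.30667, u=1.18729, d=0.84226, q=0.51010, disc=e^(-rΔt)=0.98207
k=6 terminal: V=max(K-S,0) → 46.7125 32.4947 12.4525 0.0000 0.0000 0.0000 0.0000
k=5: j=0 S=41.2077 intr=40.2123 cont=38.7524 V=40.2123[EX]; j=1 S=58.0884 intr=23.3316 cont=21.8717 V=23.3316[EX]; j=2 S=81.8842 intr=0.0000 cont=5.9910 V=5.9910[hold]; j=3 S=115.4280 intr=0.0000 cont=0.0000 V=0.0000[hold]; j=4 S=162.7129 intr=0.0000 cont=0.0000 V=0.0000[hold]; j=5 S=229.3680 intr=0.0000 cont=0.0000 V=0.0000[hold]  S*(5)=58.0884
k=4: j=0 S=48.9253 intr=32.4947 cont=31.0347 V=32.4947[EX]; j=1 S=68.9675 intr=12.4525 cont=14.2263 V=14.2263[hold]; j=2 S=97.2200 intr=0.0000 cont=2.8823 V=2.8823[hold]; j=3 S=137.0460 intr=0.0000 cont=0.0000 V=0.0000[hold]; j=4 S=193.1868 intr=0.0000 cont=0.0000 V=0.0000[hold]  S*(4)=48.9253
k=3: j=0 S=58.0884 intr=23.3316 cont=22.7603 V=23.3316[EX]; j=1 S=81.8842 intr=0.0000 cont=8.2884 V=8.2884[hold]; j=2 S=115.4280 intr=0.0000 cont=1.3867 V=1.3867[hold]; j=3 S=162.7129 intr=0.0000 cont=0.0000 V=0.0000[hold]  S*(3)=58.0884
k=2: j=0 S=68.9675 intr=12.4525 cont=15.3772 V=15.3772[hold]; j=1 S=97.2200 intr=0.0000 cont=4.6823 V=4.6823[hold]; j=2 S=137.0460 intr=0.0000 cont=0.6672 V=0.6672[hold]  S*(2)=-
k=1: j=0 S=81.8842 intr=0.0000 cont=9.7438 V=9.7438[hold]; j=1 S=115.4280 intr=0.0000 cont=2.5869 V=2.5869[hold]  S*(1)=-
k=0: j=0 S=97.2200 intr=0.0000 cont=5.9838 V=5.9838[hold]  S*(0)=-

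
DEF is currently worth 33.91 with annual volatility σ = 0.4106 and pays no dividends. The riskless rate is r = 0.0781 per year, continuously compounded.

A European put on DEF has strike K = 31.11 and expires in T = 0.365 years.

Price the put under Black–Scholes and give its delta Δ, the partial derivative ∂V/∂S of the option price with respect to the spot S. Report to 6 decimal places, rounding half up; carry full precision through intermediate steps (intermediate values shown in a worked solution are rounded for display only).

price = 1.659065
Δ = -0.278817

σ√T = 0.4106·√0.365 = 0.248065
d₁ = (ln(S/K) + (r+σ²/2)T) / (σ√T) = (ln(33.91/31.11) + (0.0781+0.4106²/2)·0.365) / 0.248065 = (0.086181 + 0.059275) / 0.248065 = 0.586360
d₂ = d₁ − σ√T = 0.586360 − 0.248065 = 0.338295
e^{−rT} = 0.971896
N(−d₁) = 0.278817,  N(−d₂) = 0.367571
Put price V = K·e^{−rT}·N(−d₂) − S·N(−d₁) = 11.113748 − 9.454683 = 1.659065
Δ = −N(−d₁) = -0.278817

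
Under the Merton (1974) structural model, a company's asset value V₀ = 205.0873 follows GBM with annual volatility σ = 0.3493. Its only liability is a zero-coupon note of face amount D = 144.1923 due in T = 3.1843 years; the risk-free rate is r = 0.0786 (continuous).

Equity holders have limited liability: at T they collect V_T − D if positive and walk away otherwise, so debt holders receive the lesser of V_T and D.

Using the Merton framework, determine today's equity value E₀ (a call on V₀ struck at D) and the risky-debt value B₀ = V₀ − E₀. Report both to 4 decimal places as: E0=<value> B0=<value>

Work the structural quantities from V₀ = 205.0873 against face 144.1923:
d₁ = [ln(V₀/D) + (r + σ²/2)T] / (σ√T)
   = [ln(205.0873/144.1923) + (0.0786 + 0.5·0.3493²)·3.1843] / (0.3493·√3.1843)
   = [0.352288 + 0.444545] / 0.623312 = 1.278385
d₂ = d₁ − σ√T = 1.278385 − 0.623312 = 0.655073
N(d₁) = 0.899443,  N(d₂) = 0.743790,  e^(−rT) = 0.778578
E₀ = V₀·N(d₁) − D·e^(−rT)·N(d₂)
   = 205.0873·0.899443 − 144.1923·0.778578·0.743790 = 100.962854
B₀ = V₀ − E₀ = 205.0873 − 100.962854 = 104.124446

E0=100.9629 B0=104.1244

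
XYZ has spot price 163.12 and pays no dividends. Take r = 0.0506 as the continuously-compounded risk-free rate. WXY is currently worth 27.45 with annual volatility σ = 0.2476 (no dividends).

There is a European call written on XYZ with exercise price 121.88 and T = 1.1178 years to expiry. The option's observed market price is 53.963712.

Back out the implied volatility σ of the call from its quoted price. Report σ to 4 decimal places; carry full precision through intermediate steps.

At σ = 0.3854 the Black–Scholes value reproduces the quote:
σ√T = 0.3854·√1.1178 = 0.407468
d₁ = (ln(S/K) + (r+σ²/2)T) / (σ√T) = (ln(163.12/121.88) + (0.0506+0.3854²/2)·1.1178) / 0.407468 = (0.291449 + 0.139576) / 0.407468 = 1.057813
d₂ = d₁ − σ√T = 1.057813 − 0.407468 = 0.650344
e^{−rT} = 0.945009
N(d₁) = 0.854930,  N(d₂) = 0.742265
V = S·N(d₁) − K·e^{−rT}·N(d₂) = 139.456109 − 85.492397 = 53.963712 (equal to the quote); since ∂V/∂σ > 0 for all σ, the implied volatility is unique

sigma = 0.3854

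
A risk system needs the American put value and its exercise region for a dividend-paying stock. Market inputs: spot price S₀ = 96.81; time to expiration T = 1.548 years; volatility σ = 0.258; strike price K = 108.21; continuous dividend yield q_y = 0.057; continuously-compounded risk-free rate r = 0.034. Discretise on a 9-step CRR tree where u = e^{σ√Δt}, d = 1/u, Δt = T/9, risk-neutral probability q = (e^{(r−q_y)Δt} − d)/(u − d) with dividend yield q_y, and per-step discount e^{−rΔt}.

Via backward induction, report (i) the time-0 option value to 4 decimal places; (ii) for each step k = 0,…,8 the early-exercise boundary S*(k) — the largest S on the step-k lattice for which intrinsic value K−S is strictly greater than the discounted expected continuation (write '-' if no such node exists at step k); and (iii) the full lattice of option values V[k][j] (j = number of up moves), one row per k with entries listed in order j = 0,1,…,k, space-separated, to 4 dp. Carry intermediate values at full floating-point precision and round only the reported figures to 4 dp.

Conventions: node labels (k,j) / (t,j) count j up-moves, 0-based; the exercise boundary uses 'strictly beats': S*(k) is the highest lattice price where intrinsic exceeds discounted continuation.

Δt=0.17200, u=1.11293, d=0.89853, q=0.45486, disc=e^(-rΔt)=0.99417
k=9 terminal: V=max(K-S,0) → 71.2532 62.4345 51.5114 37.9818 21.2237 0.4668 0.0000 0.0000 0.0000 0.0000
k=8: j=0 S=41.1305 intr=67.0795 cont=66.8498 V=67.0795[EX]; j=1 S=50.9452 intr=57.2648 cont=57.1309 V=57.2648[EX]; j=2 S=63.1019 intr=45.1081 cont=45.0928 V=45.1081[EX]; j=3 S=78.1594 intr=30.0506 cont=30.1822 V=30.1822[hold]; j=4 S=96.8100 intr=11.4000 cont=11.7135 V=11.7135[hold]; j=5 S=119.9111 intr=0.0000 cont=0.2530 V=0.2530[hold]; j=6 S=148.5246 intr=0.0000 cont=0.0000 V=0.0000[hold]; j=7 S=183.9659 intr=0.0000 cont=0.0000 V=0.0000[hold]; j=8 S=227.8644 intr=0.0000 cont=0.0000 V=0.0000[hold]  S*(8)=63.1019
k=7: j=0 S=45.7755 intr=62.4345 cont=62.2501 V=62.4345[EX]; j=1 S=56.6986 intr=51.5114 cont=51.4336 V=51.5114[EX]; j=2 S=70.2282 intr=37.9818 cont=38.0955 V=38.0955[hold]; j=3 S=86.9863 intr=21.2237 cont=21.6545 V=21.6545[hold]; j=4 S=107.7432 intr=0.4668 cont=6.4627 V=6.4627[hold]; j=5 S=133.4531 intr=0.0000 cont=0.1371 V=0.1371[hold]; j=6 S=165.2981 intr=0.0000 cont=0.0000 V=0.0000[hold]; j=7 S=204.7420 intr=0.0000 cont=0.0000 V=0.0000[hold]  S*(7)=56.6986
k=6: j=0 S=50.9452 intr=57.2648 cont=57.1309 V=57.2648[EX]; j=1 S=63.1019 intr=45.1081 cont=45.1442 V=45.1442[hold]; j=2 S=78.1594 intr=30.0506 cont=30.4386 V=30.4386[hold]; j=3 S=96.8100 intr=11.4000 cont=14.6584 V=14.6584[hold]; j=4 S=119.9111 intr=0.0000 cont=3.5645 V=3.5645[hold]; j=5 S=148.5246 intr=0.0000 cont=0.0743 V=0.0743[hold]; j=6 S=183.9659 intr=0.0000 cont=0.0000 V=0.0000[hold]  S*(6)=50.9452
k=5: j=0 S=56.6986 intr=51.5114 cont=51.4499 V=51.5114[EX]; j=1 S=70.2282 intr=37.9818 cont=38.2310 V=38.2310[hold]; j=2 S=86.9863 intr=21.2237 cont=23.1251 V=23.1251[hold]; j=3 S=107.7432 intr=0.4668 cont=9.5561 V=9.5561[hold]; j=4 S=133.4531 intr=0.0000 cont=1.9654 V=1.9654[hold]; j=5 S=165.2981 intr=0.0000 cont=0.0403 V=0.0403[hold]  S*(5)=56.6986
k=4: j=0 S=63.1019 intr=45.1081 cont=45.2055 V=45.2055[hold]; j=1 S=78.1594 intr=30.0506 cont=31.1771 V=31.1771[hold]; j=2 S=96.8100 intr=11.4000 cont=16.8543 V=16.8543[hold]; j=3 S=119.9111 intr=0.0000 cont=6.0678 V=6.0678[hold]; j=4 S=148.5246 intr=0.0000 cont=1.0834 V=1.0834[hold]  S*(4)=-
k=3: j=0 S=70.2282 intr=37.9818 cont=38.5981 V=38.5981[hold]; j=1 S=86.9863 intr=21.2237 cont=24.5184 V=24.5184[hold]; j=2 S=107.7432 intr=0.4668 cont=11.8783 V=11.8783[hold]; j=3 S=133.4531 intr=0.0000 cont=3.7784 V=3.7784[hold]  S*(3)=-
k=2: j=0 S=78.1594 intr=30.0506 cont=32.0061 V=32.0061[hold]; j=1 S=96.8100 intr=11.4000 cont=18.6594 V=18.6594[hold]; j=2 S=119.9111 intr=0.0000 cont=8.1462 V=8.1462[hold]  S*(2)=-
k=1: j=0 S=86.9863 intr=21.2237 cont=25.7840 V=25.7840[hold]; j=1 S=107.7432 intr=0.4668 cont=13.7965 V=13.7965[hold]  S*(1)=-
k=0: j=0 S=96.8100 intr=11.4000 cont=20.2128 V=20.2128[hold]  S*(0)=-

price = 20.2128
boundary = - - - - - 56.6986 50.9452 56.6986 63.1019
tree:
20.2128
25.7840 13.7965
32.0061 18.6594 8.1462
38.5981 24.5184 11.8783 3.7784
45.2055 31.1771 16.8543 6.0678 1.0834
51.5114 38.2310 23.1251 9.5561 1.9654 0.0403
57.2648 45.1442 30.4386 14.6584 3.5645 0.0743 0.0000
62.4345 51.5114 38.0955 21.6545 6.4627 0.1371 0.0000 0.0000
67.0795 57.2648 45.1081 30.1822 11.7135 0.2530 0.0000 0.0000 0.0000
71.2532 62.4345 51.5114 37.9818 21.2237 0.4668 0.0000 0.0000 0.0000 0.0000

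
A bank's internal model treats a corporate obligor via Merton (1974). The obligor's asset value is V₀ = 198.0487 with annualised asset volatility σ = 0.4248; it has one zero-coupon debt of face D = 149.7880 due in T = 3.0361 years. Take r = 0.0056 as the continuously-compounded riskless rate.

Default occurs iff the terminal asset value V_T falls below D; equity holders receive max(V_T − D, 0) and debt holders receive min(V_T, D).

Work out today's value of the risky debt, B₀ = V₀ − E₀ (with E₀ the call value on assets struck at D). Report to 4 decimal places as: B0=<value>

Equity is a call on the firm's assets struck at D = 149.7880:
d₁ = [ln(V₀/D) + (r + σ²/2)T] / (σ√T)
   = [ln(198.0487/149.7880) + (0.0056 + 0.5·0.4248²)·3.0361] / (0.4248·√3.0361)
   = [0.279292 + 0.290942] / 0.740189 = 0.770390
d₂ = d₁ − σ√T = 0.770390 − 0.740189 = 0.030201
N(d₁) = 0.779466,  N(d₂) = 0.512047,  e^(−rT) = 0.983142
E₀ = V₀·N(d₁) − D·e^(−rT)·N(d₂)
   = 198.0487·0.779466 − 149.7880·0.983142·0.512047 = 78.966738
B₀ = V₀ − E₀ = 198.0487 − 78.966738 = 119.081962

B0=119.0820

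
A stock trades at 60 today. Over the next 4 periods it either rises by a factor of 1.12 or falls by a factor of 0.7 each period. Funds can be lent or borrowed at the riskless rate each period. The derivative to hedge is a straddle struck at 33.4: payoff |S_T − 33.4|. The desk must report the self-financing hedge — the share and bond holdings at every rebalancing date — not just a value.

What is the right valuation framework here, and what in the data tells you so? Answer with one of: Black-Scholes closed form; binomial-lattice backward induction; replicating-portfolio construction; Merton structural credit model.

Key observation: the task asks for the hedge itself — share and bond holdings at every node of the 4-period tree on spot 60 with factors 1.12/0.7 — which is exactly what the replicating-portfolio construction produces.

framework: replicating-portfolio construction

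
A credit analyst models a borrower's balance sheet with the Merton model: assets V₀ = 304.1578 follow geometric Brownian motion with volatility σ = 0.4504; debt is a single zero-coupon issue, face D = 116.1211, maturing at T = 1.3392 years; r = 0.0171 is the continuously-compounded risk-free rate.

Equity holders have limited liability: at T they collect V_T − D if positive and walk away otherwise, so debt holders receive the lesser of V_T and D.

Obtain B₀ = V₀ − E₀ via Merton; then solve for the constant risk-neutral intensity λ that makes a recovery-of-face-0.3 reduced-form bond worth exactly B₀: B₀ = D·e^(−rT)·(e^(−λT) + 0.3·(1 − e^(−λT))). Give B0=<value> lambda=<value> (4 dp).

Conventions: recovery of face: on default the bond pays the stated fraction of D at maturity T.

B0=112.4257 lambda=0.0101

Work the structural quantities from V₀ = 304.1578 against face 116.1211:
d₁ = [ln(V₀/D) + (r + σ²/2)T] / (σ√T)
   = [ln(304.1578/116.1211) + (0.0171 + 0.5·0.4504²)·1.3392] / (0.4504·√1.3392)
   = [0.962913 + 0.158735] / 0.521220 = 2.151967
d₂ = d₁ − σ√T = 2.151967 − 0.521220 = 1.630747
N(d₁) = 0.984300,  N(d₂) = 0.948528,  e^(−rT) = 0.977360
E₀ = V₀·N(d₁) − D·e^(−rT)·N(d₂)
   = 304.1578·0.984300 − 116.1211·0.977360·0.948528 = 191.732073
B₀ = V₀ − E₀ = 304.1578 − 191.732073 = 112.425727
e^(−λT) = (B₀·e^(rT)/D − 0.3)/(1 − 0.3) = (112.4257·1.023165/116.1211 − 0.3)/0.7 = 0.98657670
λ = −ln(0.98657670)/1.3392 = 0.010091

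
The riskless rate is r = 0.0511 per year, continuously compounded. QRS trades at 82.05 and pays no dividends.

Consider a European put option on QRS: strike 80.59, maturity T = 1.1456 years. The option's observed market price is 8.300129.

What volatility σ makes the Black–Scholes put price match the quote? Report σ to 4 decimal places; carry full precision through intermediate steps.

At σ = 0.3296 the Black–Scholes value reproduces the quote:
σ√T = 0.3296·√1.1456 = 0.352780
d₁ = (ln(S/K) + (r+σ²/2)T) / (σ√T) = (ln(82.05/80.59) + (0.0511+0.3296²/2)·1.1456) / 0.352780 = (0.017954 + 0.120767) / 0.352780 = 0.393223
d₂ = d₁ − σ√T = 0.393223 − 0.352780 = 0.040443
e^{−rT} = 0.943140
N(−d₁) = 0.347077,  N(−d₂) = 0.483870
V = K·e^{−rT}·N(−d₂) − S·N(−d₁) = 36.777823 − 28.477694 = 8.300129 (equal to the quote); since ∂V/∂σ > 0 for all σ, the implied volatility is unique

sigma = 0.3296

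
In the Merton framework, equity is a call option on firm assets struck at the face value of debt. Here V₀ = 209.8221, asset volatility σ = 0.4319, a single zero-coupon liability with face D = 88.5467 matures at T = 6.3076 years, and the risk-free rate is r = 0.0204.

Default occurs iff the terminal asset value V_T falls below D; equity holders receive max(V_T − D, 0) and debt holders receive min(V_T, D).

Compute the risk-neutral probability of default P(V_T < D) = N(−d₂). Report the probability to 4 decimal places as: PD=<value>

PD=0.3551

Apply the equity-as-call identities (strike 88.5467, horizon 6.3076 years):
d₁ = [ln(V₀/D) + (r + σ²/2)T] / (σ√T)
   = [ln(209.8221/88.5467) + (0.0204 + 0.5·0.4319²)·6.3076] / (0.4319·√6.3076)
   = [0.862730 + 0.716977] / 1.084714 = 1.456335
d₂ = d₁ − σ√T = 1.456335 − 1.084714 = 0.371621
risk-neutral PD = N(−d₂) = N(-0.371621) = 0.355087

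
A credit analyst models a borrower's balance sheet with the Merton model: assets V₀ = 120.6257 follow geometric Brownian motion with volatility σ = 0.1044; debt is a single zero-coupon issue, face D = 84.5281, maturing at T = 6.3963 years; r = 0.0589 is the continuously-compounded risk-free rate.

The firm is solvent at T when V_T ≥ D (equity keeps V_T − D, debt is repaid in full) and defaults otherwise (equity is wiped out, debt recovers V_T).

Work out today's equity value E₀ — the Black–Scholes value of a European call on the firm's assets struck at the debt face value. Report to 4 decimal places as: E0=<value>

Equity is a call on the firm's assets struck at D = 84.5281:
d₁ = [ln(V₀/D) + (r + σ²/2)T] / (σ√T)
   = [ln(120.6257/84.5281) + (0.0589 + 0.5·0.1044²)·6.3963] / (0.1044·√6.3963)
   = [0.355608 + 0.411600] / 0.264037 = 2.905684
d₂ = d₁ − σ√T = 2.905684 − 0.264037 = 2.641647
N(d₁) = 0.998168,  N(d₂) = 0.995875,  e^(−rT) = 0.686093
E₀ = V₀·N(d₁) − D·e^(−rT)·N(d₂)
   = 120.6257·0.998168 − 84.5281·0.686093·0.995875 = 62.649781

E0=62.6498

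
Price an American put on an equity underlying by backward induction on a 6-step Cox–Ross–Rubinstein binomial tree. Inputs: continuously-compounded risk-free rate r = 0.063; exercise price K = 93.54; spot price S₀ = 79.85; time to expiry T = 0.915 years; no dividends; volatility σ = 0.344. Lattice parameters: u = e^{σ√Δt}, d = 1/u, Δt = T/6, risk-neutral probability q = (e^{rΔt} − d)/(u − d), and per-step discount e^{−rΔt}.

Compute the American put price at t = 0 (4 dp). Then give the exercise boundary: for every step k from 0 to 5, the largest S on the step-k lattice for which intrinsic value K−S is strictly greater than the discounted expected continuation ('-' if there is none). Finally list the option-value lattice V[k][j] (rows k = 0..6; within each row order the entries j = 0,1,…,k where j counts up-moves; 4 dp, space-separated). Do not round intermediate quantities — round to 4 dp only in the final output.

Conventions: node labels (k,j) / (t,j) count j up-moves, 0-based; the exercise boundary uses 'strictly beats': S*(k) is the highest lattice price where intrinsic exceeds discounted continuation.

Δt=0.15250, u=1.14378, d=0.87430, q=0.50229, disc=e^(-rΔt)=0.99044
k=6 terminal: V=max(K-S,0) → 57.8763 46.8839 32.5032 13.6900 0.0000 0.0000 0.0000
k=5: j=0 S=40.7913 intr=52.7487 cont=51.8543 V=52.7487[EX]; j=1 S=53.3642 intr=40.1758 cont=39.2814 V=40.1758[EX]; j=2 S=69.8125 intr=23.7275 cont=22.8331 V=23.7275[EX]; j=3 S=91.3306 intr=2.2094 cont=6.7485 V=6.7485[hold]; j=4 S=119.4812 intr=0.0000 cont=0.0000 V=0.0000[hold]; j=5 S=156.3085 intr=0.0000 cont=0.0000 V=0.0000[hold]  S*(5)=69.8125
k=4: j=0 S=46.6561 intr=46.8839 cont=45.9895 V=46.8839[EX]; j=1 S=61.0368 intr=32.5032 cont=31.6088 V=32.5032[EX]; j=2 S=79.8500 intr=13.6900 cont=15.0538 V=15.0538[hold]; j=3 S=104.4619 intr=0.0000 cont=3.3267 V=3.3267[hold]; j=4 S=136.6599 intr=0.0000 cont=0.0000 V=0.0000[hold]  S*(4)=61.0368
k=3: j=0 S=53.3642 intr=40.1758 cont=39.2814 V=40.1758[EX]; j=1 S=69.8125 intr=23.7275 cont=23.5115 V=23.7275[EX]; j=2 S=91.3306 intr=2.2094 cont=9.0758 V=9.0758[hold]; j=3 S=119.4812 intr=0.0000 cont=1.6399 V=1.6399[hold]  S*(3)=69.8125
k=2: j=0 S=61.0368 intr=32.5032 cont=31.6088 V=32.5032[EX]; j=1 S=79.8500 intr=13.6900 cont=16.2116 V=16.2116[hold]; j=2 S=104.4619 intr=0.0000 cont=5.2897 V=5.2897[hold]  S*(2)=61.0368
k=1: j=0 S=69.8125 intr=23.7275 cont=24.0875 V=24.0875[hold]; j=1 S=91.3306 intr=2.2094 cont=10.6231 V=10.6231[hold]  S*(1)=-
k=0: j=0 S=79.8500 intr=13.6900 cont=17.1588 V=17.1588[hold]  S*(0)=-

price = 17.1588
boundary = - - 61.0368 69.8125 61.0368 69.8125
tree:
17.1588
24.0875 10.6231
32.5032 16.2116 5.2897
40.1758 23.7275 9.0758 1.6399
46.8839 32.5032 15.0538 3.3267 0.0000
52.7487 40.1758 23.7275 6.7485 0.0000 0.0000
57.8763 46.8839 32.5032 13.6900 0.0000 0.0000 0.0000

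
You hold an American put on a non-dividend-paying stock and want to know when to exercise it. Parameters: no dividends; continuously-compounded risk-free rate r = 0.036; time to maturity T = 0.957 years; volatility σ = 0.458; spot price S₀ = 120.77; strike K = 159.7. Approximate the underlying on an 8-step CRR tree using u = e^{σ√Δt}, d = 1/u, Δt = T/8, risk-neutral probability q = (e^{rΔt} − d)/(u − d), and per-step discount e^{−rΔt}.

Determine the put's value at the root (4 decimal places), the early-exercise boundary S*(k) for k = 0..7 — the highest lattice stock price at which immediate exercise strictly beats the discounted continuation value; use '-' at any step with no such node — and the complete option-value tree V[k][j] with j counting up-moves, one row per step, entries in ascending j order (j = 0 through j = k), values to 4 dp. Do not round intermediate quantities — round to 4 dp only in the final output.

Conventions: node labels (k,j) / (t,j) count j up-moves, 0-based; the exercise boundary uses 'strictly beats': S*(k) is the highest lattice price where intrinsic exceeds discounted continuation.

Δt=0.11962, u=1.17164, d=0.85350, q=0.47405, disc=e^(-rΔt)=0.99570
k=8 terminal: V=max(K-S,0) → 125.6910 113.0141 95.6120 71.7233 38.9300 0.0000 0.0000 0.0000 0.0000
k=7: j=0 S=39.8465 intr=119.8535 cont=119.1673 V=119.8535[EX]; j=1 S=54.6992 intr=105.0008 cont=104.3145 V=105.0008[EX]; j=2 S=75.0883 intr=84.6117 cont=83.9254 V=84.6117[EX]; j=3 S=103.0774 intr=56.6226 cont=55.9363 V=56.6226[EX]; j=4 S=141.4994 intr=18.2006 cont=20.3874 V=20.3874[hold]; j=5 S=194.2432 intr=0.0000 cont=0.0000 V=0.0000[hold]; j=6 S=266.6473 intr=0.0000 cont=0.0000 V=0.0000[hold]; j=7 S=366.0399 intr=0.0000 cont=0.0000 V=0.0000[hold]  S*(7)=103.0774
k=6: j=0 S=46.6859 intr=113.0141 cont=112.3279 V=113.0141[EX]; j=1 S=64.0880 intr=95.6120 cont=94.9257 V=95.6120[EX]; j=2 S=87.9767 intr=71.7233 cont=71.0370 V=71.7233[EX]; j=3 S=120.7700 intr=38.9300 cont=39.2759 V=39.2759[hold]; j=4 S=165.7869 intr=0.0000 cont=10.6767 V=10.6767[hold]; j=5 S=227.5839 intr=0.0000 cont=0.0000 V=0.0000[hold]; j=6 S=312.4156 intr=0.0000 cont=0.0000 V=0.0000[hold]  S*(6)=87.9767
k=5: j=0 S=54.6992 intr=105.0008 cont=104.3145 V=105.0008[EX]; j=1 S=75.0883 intr=84.6117 cont=83.9254 V=84.6117[EX]; j=2 S=103.0774 intr=56.6226 cont=56.0996 V=56.6226[EX]; j=3 S=141.4994 intr=18.2006 cont=25.6081 V=25.6081[hold]; j=4 S=194.2432 intr=0.0000 cont=5.5913 V=5.5913[hold]; j=5 S=266.6473 intr=0.0000 cont=0.0000 V=0.0000[hold]  S*(5)=103.0774
k=4: j=0 S=64.0880 intr=95.6120 cont=94.9257 V=95.6120[EX]; j=1 S=87.9767 intr=71.7233 cont=71.0370 V=71.7233[EX]; j=2 S=120.7700 intr=38.9300 cont=41.7401 V=41.7401[hold]; j=3 S=165.7869 intr=0.0000 cont=16.0500 V=16.0500[hold]; j=4 S=227.5839 intr=0.0000 cont=2.9282 V=2.9282[hold]  S*(4)=87.9767
k=3: j=0 S=75.0883 intr=84.6117 cont=83.9254 V=84.6117[EX]; j=1 S=103.0774 intr=56.6226 cont=57.2627 V=57.2627[hold]; j=2 S=141.4994 intr=18.2006 cont=29.4348 V=29.4348[hold]; j=3 S=194.2432 intr=0.0000 cont=9.7874 V=9.7874[hold]  S*(3)=75.0883
k=2: j=0 S=87.9767 intr=71.7233 cont=71.3392 V=71.7233[EX]; j=1 S=120.7700 intr=38.9300 cont=43.8816 V=43.8816[hold]; j=2 S=165.7869 intr=0.0000 cont=20.0345 V=20.0345[hold]  S*(2)=87.9767
k=1: j=0 S=103.0774 intr=56.6226 cont=58.2735 V=58.2735[hold]; j=1 S=141.4994 intr=18.2006 cont=32.4370 V=32.4370[hold]  S*(1)=-
k=0: j=0 S=120.7700 intr=38.9300 cont=45.8280 V=45.8280[hold]  S*(0)=-

price = 45.8280
boundary = - - 87.9767 75.0883 87.9767 103.0774 87.9767 103.0774
tree:
45.8280
58.2735 32.4370
71.7233 43.8816 20.0345
84.6117 57.2627 29.4348 9.7874
95.6120 71.7233 41.7401 16.0500 2.9282
105.0008 84.6117 56.6226 25.6081 5.5913 0.0000
113.0141 95.6120 71.7233 39.2759 10.6767 0.0000 0.0000
119.8535 105.0008 84.6117 56.6226 20.3874 0.0000 0.0000 0.0000
125.6910 113.0141 95.6120 71.7233 38.9300 0.0000 0.0000 0.0000 0.0000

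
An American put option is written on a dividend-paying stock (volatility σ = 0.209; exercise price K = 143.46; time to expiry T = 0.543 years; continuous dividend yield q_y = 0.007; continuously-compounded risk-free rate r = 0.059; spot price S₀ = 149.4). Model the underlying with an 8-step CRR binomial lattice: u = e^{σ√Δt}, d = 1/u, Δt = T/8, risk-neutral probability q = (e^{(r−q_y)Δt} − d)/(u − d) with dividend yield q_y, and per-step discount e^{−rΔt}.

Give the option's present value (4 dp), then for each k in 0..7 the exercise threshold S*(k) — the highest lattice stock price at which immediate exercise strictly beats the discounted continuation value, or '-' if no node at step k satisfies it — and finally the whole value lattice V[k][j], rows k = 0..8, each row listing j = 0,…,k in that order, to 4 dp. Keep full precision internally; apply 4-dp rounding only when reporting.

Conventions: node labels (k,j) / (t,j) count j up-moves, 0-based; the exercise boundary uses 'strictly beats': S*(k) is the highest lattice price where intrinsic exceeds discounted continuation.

price = 5.1468
boundary = - - - - 120.1602 126.8843 120.1602 126.8843
tree:
5.1468
7.8973 2.6359
11.7548 4.3810 1.0379
16.8884 7.0849 1.9074 0.2395
23.2998 11.0732 3.4412 0.4998 0.0000
29.6677 16.5757 6.0560 1.0429 0.0000 0.0000
35.6980 23.2998 10.2902 2.1761 0.0000 0.0000 0.0000
41.4088 29.6677 16.5757 4.5408 0.0000 0.0000 0.0000 0.0000
46.8170 35.6980 23.2998 9.4752 0.0000 0.0000 0.0000 0.0000 0.0000

Δt=0.06788  u=1.05596  d=0.94701  q=0.51884  discount=0.99600
step 8 (expiry): payoffs max(K−S,0) = 46.8170 35.6980 23.2998 9.4752 0.0000 0.0000 0.0000 0.0000 0.0000
step 7: (k=7,j=0): S=102.0512, K−S=41.4088, hold=40.8840 ⇒ V=41.4088 exercise | (k=7,j=1): S=113.7923, K−S=29.6677, hold=29.1484 ⇒ V=29.6677 exercise | (k=7,j=2): S=126.8843, K−S=16.5757, hold=16.0626 ⇒ V=16.5757 exercise | (k=7,j=3): S=141.4826, K−S=1.9774, hold=4.5408 ⇒ V=4.5408 continue | (k=7,j=4): S=157.7604, K−S=0.0000, hold=0.0000 ⇒ V=0.0000 continue | (k=7,j=5): S=175.9111, K−S=0.0000, hold=0.0000 ⇒ V=0.0000 continue | (k=7,j=6): S=196.1499, K−S=0.0000, hold=0.0000 ⇒ V=0.0000 continue | (k=7,j=7): S=218.7173, K−S=0.0000, hold=0.0000 ⇒ V=0.0000 continue  boundary S*=126.8843
step 6: (k=6,j=0): S=107.7620, K−S=35.6980, hold=35.1759 ⇒ V=35.6980 exercise | (k=6,j=1): S=120.1602, K−S=23.2998, hold=22.7836 ⇒ V=23.2998 exercise | (k=6,j=2): S=133.9848, K−S=9.4752, hold=10.2902 ⇒ V=10.2902 continue | (k=6,j=3): S=149.4000, K−S=0.0000, hold=2.1761 ⇒ V=2.1761 continue | (k=6,j=4): S=166.5887, K−S=0.0000, hold=0.0000 ⇒ V=0.0000 continue | (k=6,j=5): S=185.7551, K−S=0.0000, hold=0.0000 ⇒ V=0.0000 continue | (k=6,j=6): S=207.1265, K−S=0.0000, hold=0.0000 ⇒ V=0.0000 continue  boundary S*=120.1602
step 5: (k=5,j=0): S=113.7923, K−S=29.6677, hold=29.1484 ⇒ V=29.6677 exercise | (k=5,j=1): S=126.8843, K−S=16.5757, hold=16.4837 ⇒ V=16.5757 exercise | (k=5,j=2): S=141.4826, K−S=1.9774, hold=6.0560 ⇒ V=6.0560 continue | (k=5,j=3): S=157.7604, K−S=0.0000, hold=1.0429 ⇒ V=1.0429 continue | (k=5,j=4): S=175.9111, K−S=0.0000, hold=0.0000 ⇒ V=0.0000 continue | (k=5,j=5): S=196.1499, K−S=0.0000, hold=0.0000 ⇒ V=0.0000 continue  boundary S*=126.8843
step 4: (k=4,j=0): S=120.1602, K−S=23.2998, hold=22.7836 ⇒ V=23.2998 exercise | (k=4,j=1): S=133.9848, K−S=9.4752, hold=11.0732 ⇒ V=11.0732 continue | (k=4,j=2): S=149.4000, K−S=0.0000, hold=3.4412 ⇒ V=3.4412 continue | (k=4,j=3): S=166.5887, K−S=0.0000, hold=0.4998 ⇒ V=0.4998 continue | (k=4,j=4): S=185.7551, K−S=0.0000, hold=0.0000 ⇒ V=0.0000 continue  boundary S*=120.1602
step 3: (k=3,j=0): S=126.8843, K−S=16.5757, hold=16.8884 ⇒ V=16.8884 continue | (k=3,j=1): S=141.4826, K−S=1.9774, hold=7.0849 ⇒ V=7.0849 continue | (k=3,j=2): S=157.7604, K−S=0.0000, hold=1.9074 ⇒ V=1.9074 continue | (k=3,j=3): S=175.9111, K−S=0.0000, hold=0.2395 ⇒ V=0.2395 continue  boundary S*=-
step 2: (k=2,j=0): S=133.9848, K−S=9.4752, hold=11.7548 ⇒ V=11.7548 continue | (k=2,j=1): S=149.4000, K−S=0.0000, hold=4.3810 ⇒ V=4.3810 continue | (k=2,j=2): S=166.5887, K−S=0.0000, hold=1.0379 ⇒ V=1.0379 continue  boundary S*=-
step 1: (k=1,j=0): S=141.4826, K−S=1.9774, hold=7.8973 ⇒ V=7.8973 continue | (k=1,j=1): S=157.7604, K−S=0.0000, hold=2.6359 ⇒ V=2.6359 continue  boundary S*=-
step 0: (k=0,j=0): S=149.4000, K−S=0.0000, hold=5.1468 ⇒ V=5.1468 continue  boundary S*=-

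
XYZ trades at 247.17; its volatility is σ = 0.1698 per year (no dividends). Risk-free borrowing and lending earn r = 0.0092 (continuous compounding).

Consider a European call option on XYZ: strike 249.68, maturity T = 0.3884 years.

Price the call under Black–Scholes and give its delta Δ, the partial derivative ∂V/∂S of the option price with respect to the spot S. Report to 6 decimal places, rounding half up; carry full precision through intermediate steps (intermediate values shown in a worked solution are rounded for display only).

price = 9.674269
Δ = 0.496489

σ√T = 0.1698·√0.3884 = 0.105822
d₁ = (ln(S/K) + (r+σ²/2)T) / (σ√T) = (ln(247.17/249.68) + (0.0092+0.1698²/2)·0.3884) / 0.105822 = (-0.010104 + 0.009172) / 0.105822 = -0.008800
d₂ = d₁ − σ√T = -0.008800 − 0.105822 = -0.114623
e^{−rT} = 0.996433
N(d₁) = 0.496489,  N(d₂) = 0.454372
Call price V = S·N(d₁) − K·e^{−rT}·N(d₂) = 122.717236 − 113.042967 = 9.674269
Δ = N(d₁) = 0.496489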